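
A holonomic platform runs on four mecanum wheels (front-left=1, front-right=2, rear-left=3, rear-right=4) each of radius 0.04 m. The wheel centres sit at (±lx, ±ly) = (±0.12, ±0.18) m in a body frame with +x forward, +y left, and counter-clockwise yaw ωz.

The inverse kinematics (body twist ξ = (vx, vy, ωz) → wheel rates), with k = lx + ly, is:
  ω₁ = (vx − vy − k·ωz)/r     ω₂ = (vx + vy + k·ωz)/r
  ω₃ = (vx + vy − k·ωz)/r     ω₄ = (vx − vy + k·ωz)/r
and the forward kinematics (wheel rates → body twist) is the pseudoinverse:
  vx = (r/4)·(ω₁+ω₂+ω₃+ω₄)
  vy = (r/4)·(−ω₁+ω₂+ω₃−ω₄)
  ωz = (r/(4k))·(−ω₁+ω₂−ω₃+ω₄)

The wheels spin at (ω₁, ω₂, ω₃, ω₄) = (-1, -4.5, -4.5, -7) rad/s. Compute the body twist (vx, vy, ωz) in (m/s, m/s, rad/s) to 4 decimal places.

(-0.1700, -0.0100, -0.2000)

k = lx + ly = 0.12 + 0.18 = 0.3000
ω₁+ω₂+ω₃+ω₄ = -17.0000  →  vx = (0.04/4)·-17.0000 = -0.1700
−ω₁+ω₂+ω₃−ω₄ = -1.0000  →  vy = (0.04/4)·-1.0000 = -0.0100
−ω₁+ω₂−ω₃+ω₄ = -6.0000  →  ωz = (0.04/1.2000)·-6.0000 = -0.2000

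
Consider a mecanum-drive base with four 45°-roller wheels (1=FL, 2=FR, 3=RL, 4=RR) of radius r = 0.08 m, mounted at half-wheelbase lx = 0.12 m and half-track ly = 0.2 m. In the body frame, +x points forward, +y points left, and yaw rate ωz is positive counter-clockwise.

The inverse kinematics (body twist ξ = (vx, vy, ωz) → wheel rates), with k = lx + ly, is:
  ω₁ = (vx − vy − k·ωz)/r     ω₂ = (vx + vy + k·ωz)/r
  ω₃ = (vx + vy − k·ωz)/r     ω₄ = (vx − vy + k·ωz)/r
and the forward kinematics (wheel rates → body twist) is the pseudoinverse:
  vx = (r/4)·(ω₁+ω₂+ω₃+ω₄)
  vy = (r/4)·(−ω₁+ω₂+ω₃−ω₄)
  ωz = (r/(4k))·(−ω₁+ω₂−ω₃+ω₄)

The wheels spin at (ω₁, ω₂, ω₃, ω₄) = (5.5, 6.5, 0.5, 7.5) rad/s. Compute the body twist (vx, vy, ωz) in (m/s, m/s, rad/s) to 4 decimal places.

(0.4000, -0.1200, 0.5000)

k = lx + ly = 0.12 + 0.2 = 0.3200
ω₁+ω₂+ω₃+ω₄ = 20.0000  →  vx = (0.08/4)·20.0000 = 0.4000
−ω₁+ω₂+ω₃−ω₄ = -6.0000  →  vy = (0.08/4)·-6.0000 = -0.1200
−ω₁+ω₂−ω₃+ω₄ = 8.0000  →  ωz = (0.08/1.2800)·8.0000 = 0.5000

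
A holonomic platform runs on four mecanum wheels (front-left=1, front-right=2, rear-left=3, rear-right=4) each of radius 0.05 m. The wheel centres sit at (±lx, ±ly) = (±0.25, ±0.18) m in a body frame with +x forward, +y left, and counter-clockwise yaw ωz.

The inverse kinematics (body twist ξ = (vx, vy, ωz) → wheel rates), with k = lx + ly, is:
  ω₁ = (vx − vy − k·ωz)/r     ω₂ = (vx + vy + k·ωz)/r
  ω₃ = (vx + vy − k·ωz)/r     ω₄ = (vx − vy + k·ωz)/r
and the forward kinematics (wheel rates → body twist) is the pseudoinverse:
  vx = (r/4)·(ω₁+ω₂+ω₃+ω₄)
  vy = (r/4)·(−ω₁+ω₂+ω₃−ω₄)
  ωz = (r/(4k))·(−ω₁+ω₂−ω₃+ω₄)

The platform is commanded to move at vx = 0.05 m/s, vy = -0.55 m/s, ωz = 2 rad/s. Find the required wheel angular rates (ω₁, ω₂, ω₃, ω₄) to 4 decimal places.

k = lx + ly = 0.25 + 0.18 = 0.4300;  k·ωz = 0.4300·2 = 0.8600
ω₁ (FL) = (vx − vy − k·ωz)/r = -0.2600/0.05 = -5.2000
ω₂ (FR) = (vx + vy + k·ωz)/r = 0.3600/0.05 = 7.2000
ω₃ (RL) = (vx + vy − k·ωz)/r = -1.3600/0.05 = -27.2000
ω₄ (RR) = (vx − vy + k·ωz)/r = 1.4600/0.05 = 29.2000

(-5.2000, 7.2000, -27.2000, 29.2000)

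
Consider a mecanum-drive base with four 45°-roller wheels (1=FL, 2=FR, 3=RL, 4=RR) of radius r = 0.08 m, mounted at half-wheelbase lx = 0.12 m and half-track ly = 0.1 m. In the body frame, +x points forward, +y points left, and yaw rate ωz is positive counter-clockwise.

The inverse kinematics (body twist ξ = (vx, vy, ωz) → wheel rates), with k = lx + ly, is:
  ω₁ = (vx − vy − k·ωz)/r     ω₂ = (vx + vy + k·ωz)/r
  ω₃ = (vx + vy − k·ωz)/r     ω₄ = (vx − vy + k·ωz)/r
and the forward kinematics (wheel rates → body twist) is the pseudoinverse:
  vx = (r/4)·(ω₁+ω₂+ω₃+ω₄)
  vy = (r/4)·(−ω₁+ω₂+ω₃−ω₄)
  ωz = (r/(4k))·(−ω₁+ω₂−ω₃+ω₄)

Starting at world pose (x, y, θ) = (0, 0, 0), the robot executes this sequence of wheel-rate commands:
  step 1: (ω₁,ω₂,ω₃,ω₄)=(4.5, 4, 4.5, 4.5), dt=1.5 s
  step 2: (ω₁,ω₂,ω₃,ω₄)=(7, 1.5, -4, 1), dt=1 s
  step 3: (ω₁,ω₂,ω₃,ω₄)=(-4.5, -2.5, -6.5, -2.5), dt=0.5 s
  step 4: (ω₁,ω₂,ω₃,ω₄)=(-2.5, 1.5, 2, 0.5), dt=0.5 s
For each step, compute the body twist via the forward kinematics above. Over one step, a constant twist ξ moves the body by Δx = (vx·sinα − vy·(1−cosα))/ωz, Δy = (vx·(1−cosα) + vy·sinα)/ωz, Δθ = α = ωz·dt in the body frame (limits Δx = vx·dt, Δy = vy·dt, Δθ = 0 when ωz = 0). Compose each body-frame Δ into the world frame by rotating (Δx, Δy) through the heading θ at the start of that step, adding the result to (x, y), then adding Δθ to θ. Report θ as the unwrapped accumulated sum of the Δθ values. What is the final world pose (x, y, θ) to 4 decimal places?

step 1: ξ=(vx,vy,ωz)=(0.3500, -0.0100, -0.0455), dt=1.5 → body Δ=(0.5241, -0.0329, -0.0682) → world pose (0.5241, -0.0329, -0.0682)
step 2: ξ=(vx,vy,ωz)=(0.1100, -0.2100, -0.0455), dt=1.0 → body Δ=(0.1052, -0.2124, -0.0455) → world pose (0.6146, -0.2520, -0.1136)
step 3: ξ=(vx,vy,ωz)=(-0.3200, -0.0400, 0.5455), dt=0.5 → body Δ=(-0.1553, -0.0414, 0.2727) → world pose (0.4555, -0.2755, 0.1591)
step 4: ξ=(vx,vy,ωz)=(0.0300, 0.1100, 0.2273), dt=0.5 → body Δ=(0.0118, 0.0557, 0.1136) → world pose (0.4584, -0.2186, 0.2727)

(0.4584, -0.2186, 0.2727)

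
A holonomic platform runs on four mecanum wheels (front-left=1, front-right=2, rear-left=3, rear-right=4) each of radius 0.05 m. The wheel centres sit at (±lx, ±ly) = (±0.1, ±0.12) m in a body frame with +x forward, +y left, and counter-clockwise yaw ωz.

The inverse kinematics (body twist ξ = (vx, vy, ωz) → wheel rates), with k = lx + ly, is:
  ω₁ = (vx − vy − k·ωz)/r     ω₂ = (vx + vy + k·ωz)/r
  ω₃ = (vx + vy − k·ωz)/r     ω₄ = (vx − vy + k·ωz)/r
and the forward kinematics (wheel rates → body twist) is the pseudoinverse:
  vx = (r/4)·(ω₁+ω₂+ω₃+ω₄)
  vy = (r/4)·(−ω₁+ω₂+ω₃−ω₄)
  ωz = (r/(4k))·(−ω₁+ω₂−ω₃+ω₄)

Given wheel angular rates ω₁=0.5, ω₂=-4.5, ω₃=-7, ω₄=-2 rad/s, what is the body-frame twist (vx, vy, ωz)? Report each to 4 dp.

(-0.1625, -0.1250, 0.0000)

k = lx + ly = 0.1 + 0.12 = 0.2200
ω₁+ω₂+ω₃+ω₄ = -13.0000  →  vx = (0.05/4)·-13.0000 = -0.1625
−ω₁+ω₂+ω₃−ω₄ = -10.0000  →  vy = (0.05/4)·-10.0000 = -0.1250
−ω₁+ω₂−ω₃+ω₄ = 0.0000  →  ωz = (0.05/0.8800)·0.0000 = 0.0000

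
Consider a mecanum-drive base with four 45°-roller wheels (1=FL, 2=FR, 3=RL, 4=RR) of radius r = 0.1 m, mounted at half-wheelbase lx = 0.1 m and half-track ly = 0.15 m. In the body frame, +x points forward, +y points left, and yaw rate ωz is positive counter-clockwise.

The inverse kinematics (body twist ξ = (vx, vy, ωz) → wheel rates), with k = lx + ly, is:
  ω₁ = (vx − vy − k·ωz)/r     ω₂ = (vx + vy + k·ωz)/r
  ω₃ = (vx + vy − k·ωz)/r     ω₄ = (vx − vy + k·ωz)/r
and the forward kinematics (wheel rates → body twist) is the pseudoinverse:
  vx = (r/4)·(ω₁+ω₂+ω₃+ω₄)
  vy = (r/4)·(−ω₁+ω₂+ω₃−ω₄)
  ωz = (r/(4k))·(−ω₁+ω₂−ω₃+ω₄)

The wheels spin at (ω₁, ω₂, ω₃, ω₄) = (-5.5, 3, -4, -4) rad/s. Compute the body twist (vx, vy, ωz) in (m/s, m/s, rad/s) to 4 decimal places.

k = lx + ly = 0.1 + 0.15 = 0.2500
ω₁+ω₂+ω₃+ω₄ = -10.5000  →  vx = (0.1/4)·-10.5000 = -0.2625
−ω₁+ω₂+ω₃−ω₄ = 8.5000  →  vy = (0.1/4)·8.5000 = 0.2125
−ω₁+ω₂−ω₃+ω₄ = 8.5000  →  ωz = (0.1/1.0000)·8.5000 = 0.8500

(-0.2625, 0.2125, 0.8500)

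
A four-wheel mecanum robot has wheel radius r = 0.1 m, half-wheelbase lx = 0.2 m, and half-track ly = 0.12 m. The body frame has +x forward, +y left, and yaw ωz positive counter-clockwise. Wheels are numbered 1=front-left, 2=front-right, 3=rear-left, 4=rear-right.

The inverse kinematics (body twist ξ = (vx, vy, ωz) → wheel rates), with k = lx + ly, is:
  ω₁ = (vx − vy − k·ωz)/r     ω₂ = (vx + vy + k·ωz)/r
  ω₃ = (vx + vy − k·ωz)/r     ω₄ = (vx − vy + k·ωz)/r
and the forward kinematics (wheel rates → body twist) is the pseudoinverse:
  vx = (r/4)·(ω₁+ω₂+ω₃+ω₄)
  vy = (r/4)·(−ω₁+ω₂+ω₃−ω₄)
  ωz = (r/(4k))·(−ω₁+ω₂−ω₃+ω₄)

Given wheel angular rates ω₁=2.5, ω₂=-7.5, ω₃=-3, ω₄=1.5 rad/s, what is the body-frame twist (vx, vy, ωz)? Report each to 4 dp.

(-0.1625, -0.3625, -0.4297)

k = lx + ly = 0.2 + 0.12 = 0.3200
ω₁+ω₂+ω₃+ω₄ = -6.5000  →  vx = (0.1/4)·-6.5000 = -0.1625
−ω₁+ω₂+ω₃−ω₄ = -14.5000  →  vy = (0.1/4)·-14.5000 = -0.3625
−ω₁+ω₂−ω₃+ω₄ = -5.5000  →  ωz = (0.1/1.2800)·-5.5000 = -0.4297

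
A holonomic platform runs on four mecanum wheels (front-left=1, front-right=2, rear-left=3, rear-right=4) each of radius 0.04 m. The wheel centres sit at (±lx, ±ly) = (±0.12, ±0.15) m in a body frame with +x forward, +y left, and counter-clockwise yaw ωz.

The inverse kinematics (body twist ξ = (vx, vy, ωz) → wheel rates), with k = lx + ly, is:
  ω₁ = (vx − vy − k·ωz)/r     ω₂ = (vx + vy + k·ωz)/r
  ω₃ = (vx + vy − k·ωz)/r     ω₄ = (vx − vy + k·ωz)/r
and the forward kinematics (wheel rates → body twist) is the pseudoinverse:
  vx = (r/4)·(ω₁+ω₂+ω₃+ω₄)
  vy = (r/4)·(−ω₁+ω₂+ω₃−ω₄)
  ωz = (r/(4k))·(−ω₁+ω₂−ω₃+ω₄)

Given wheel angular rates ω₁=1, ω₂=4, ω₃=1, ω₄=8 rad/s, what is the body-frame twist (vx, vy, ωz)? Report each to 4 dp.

k = lx + ly = 0.12 + 0.15 = 0.2700
ω₁+ω₂+ω₃+ω₄ = 14.0000  →  vx = (0.04/4)·14.0000 = 0.1400
−ω₁+ω₂+ω₃−ω₄ = -4.0000  →  vy = (0.04/4)·-4.0000 = -0.0400
−ω₁+ω₂−ω₃+ω₄ = 10.0000  →  ωz = (0.04/1.0800)·10.0000 = 0.3704

(0.1400, -0.0400, 0.3704)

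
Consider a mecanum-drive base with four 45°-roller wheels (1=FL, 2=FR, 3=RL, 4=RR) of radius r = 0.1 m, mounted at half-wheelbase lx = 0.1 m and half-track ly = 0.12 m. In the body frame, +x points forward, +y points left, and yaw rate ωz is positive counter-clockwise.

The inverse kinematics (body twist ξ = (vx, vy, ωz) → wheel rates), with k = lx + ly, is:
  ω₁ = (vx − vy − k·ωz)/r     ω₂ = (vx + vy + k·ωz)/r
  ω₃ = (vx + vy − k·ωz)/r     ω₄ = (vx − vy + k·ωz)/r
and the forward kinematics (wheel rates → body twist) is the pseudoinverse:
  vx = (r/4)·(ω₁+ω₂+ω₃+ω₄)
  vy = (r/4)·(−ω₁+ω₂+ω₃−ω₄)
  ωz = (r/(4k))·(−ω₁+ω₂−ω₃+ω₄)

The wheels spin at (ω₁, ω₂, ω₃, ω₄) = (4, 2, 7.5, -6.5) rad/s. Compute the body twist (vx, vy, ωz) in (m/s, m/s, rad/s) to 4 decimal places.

k = lx + ly = 0.1 + 0.12 = 0.2200
ω₁+ω₂+ω₃+ω₄ = 7.0000  →  vx = (0.1/4)·7.0000 = 0.1750
−ω₁+ω₂+ω₃−ω₄ = 12.0000  →  vy = (0.1/4)·12.0000 = 0.3000
−ω₁+ω₂−ω₃+ω₄ = -16.0000  →  ωz = (0.1/0.8800)·-16.0000 = -1.8182

(0.1750, 0.3000, -1.8182)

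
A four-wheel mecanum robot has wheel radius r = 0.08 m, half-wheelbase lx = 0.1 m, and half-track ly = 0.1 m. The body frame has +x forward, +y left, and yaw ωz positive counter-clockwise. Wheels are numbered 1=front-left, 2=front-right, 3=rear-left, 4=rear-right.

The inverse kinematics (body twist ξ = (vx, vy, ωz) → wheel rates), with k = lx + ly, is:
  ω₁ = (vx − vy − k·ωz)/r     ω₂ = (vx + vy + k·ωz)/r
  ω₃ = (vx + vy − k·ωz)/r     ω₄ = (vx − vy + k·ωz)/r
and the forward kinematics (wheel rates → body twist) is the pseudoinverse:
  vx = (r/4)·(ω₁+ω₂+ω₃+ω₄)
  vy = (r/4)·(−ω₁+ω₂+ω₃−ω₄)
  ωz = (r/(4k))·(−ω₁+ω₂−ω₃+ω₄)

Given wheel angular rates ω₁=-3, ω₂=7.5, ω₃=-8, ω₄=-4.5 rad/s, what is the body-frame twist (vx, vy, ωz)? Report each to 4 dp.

k = lx + ly = 0.1 + 0.1 = 0.2000
ω₁+ω₂+ω₃+ω₄ = -8.0000  →  vx = (0.08/4)·-8.0000 = -0.1600
−ω₁+ω₂+ω₃−ω₄ = 7.0000  →  vy = (0.08/4)·7.0000 = 0.1400
−ω₁+ω₂−ω₃+ω₄ = 14.0000  →  ωz = (0.08/0.8000)·14.0000 = 1.4000

(-0.1600, 0.1400, 1.4000)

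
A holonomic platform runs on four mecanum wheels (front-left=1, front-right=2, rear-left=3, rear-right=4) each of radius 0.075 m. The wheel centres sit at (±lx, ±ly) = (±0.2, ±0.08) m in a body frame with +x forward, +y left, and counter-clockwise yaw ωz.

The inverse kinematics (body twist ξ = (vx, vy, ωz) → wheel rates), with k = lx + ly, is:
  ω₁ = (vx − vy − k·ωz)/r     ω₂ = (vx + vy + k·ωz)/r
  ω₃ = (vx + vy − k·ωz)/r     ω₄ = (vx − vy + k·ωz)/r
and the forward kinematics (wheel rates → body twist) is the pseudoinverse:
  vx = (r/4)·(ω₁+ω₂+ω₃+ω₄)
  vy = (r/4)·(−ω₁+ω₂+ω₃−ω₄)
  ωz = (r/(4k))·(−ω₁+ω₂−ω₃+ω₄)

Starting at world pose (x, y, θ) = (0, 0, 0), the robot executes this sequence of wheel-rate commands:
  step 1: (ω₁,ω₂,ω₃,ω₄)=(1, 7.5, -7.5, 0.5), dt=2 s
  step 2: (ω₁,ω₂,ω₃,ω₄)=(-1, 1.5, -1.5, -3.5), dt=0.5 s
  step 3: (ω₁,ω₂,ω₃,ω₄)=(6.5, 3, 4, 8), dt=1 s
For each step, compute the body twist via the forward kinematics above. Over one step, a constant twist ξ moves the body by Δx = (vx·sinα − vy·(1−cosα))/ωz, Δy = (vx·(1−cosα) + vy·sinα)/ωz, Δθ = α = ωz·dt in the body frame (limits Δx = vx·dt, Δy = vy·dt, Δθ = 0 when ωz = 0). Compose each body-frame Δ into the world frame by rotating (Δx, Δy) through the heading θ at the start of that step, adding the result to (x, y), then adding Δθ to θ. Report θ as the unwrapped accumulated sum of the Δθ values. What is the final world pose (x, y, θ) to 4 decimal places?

step 1: ξ=(vx,vy,ωz)=(0.0281, -0.0281, 0.9710), dt=2.0 → body Δ=(0.0665, 0.0125, 1.9420) → world pose (0.0665, 0.0125, 1.9420)
step 2: ξ=(vx,vy,ωz)=(-0.0844, 0.0844, 0.0335), dt=0.5 → body Δ=(-0.0425, 0.0418, 0.0167) → world pose (0.0429, -0.0423, 1.9587)
step 3: ξ=(vx,vy,ωz)=(0.4031, -0.1406, 0.0335), dt=1.0 → body Δ=(0.4054, -0.1339, 0.0335) → world pose (0.0135, 0.3836, 1.9922)

(0.0135, 0.3836, 1.9922)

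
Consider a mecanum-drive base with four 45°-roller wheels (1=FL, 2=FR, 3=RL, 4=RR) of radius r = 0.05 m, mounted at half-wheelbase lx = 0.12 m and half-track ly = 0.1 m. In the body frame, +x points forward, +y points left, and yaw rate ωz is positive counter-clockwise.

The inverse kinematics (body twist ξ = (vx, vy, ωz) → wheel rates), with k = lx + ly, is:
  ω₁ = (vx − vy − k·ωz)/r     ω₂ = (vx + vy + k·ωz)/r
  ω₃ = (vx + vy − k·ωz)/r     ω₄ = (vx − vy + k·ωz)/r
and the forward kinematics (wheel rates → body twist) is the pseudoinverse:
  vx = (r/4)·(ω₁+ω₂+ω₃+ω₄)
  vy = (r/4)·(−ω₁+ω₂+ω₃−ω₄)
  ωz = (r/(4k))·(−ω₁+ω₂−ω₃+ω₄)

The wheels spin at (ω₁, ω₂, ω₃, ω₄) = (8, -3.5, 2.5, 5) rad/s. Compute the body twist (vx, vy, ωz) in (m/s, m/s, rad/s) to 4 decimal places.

(0.1500, -0.1750, -0.5114)

k = lx + ly = 0.12 + 0.1 = 0.2200
ω₁+ω₂+ω₃+ω₄ = 12.0000  →  vx = (0.05/4)·12.0000 = 0.1500
−ω₁+ω₂+ω₃−ω₄ = -14.0000  →  vy = (0.05/4)·-14.0000 = -0.1750
−ω₁+ω₂−ω₃+ω₄ = -9.0000  →  ωz = (0.05/0.8800)·-9.0000 = -0.5114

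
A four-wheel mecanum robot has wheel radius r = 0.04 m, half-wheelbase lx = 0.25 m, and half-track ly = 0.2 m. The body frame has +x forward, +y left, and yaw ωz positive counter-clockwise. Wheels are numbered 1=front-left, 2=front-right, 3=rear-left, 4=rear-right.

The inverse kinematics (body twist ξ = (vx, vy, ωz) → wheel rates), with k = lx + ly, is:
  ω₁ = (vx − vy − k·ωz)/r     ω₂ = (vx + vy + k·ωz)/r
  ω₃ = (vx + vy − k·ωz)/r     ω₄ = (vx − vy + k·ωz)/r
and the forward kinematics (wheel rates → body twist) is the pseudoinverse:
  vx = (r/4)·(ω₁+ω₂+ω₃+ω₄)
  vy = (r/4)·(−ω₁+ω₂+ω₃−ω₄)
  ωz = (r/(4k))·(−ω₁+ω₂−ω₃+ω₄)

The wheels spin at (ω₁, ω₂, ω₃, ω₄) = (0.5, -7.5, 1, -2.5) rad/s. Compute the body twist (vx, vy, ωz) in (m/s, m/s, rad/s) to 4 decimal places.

k = lx + ly = 0.25 + 0.2 = 0.4500
ω₁+ω₂+ω₃+ω₄ = -8.5000  →  vx = (0.04/4)·-8.5000 = -0.0850
−ω₁+ω₂+ω₃−ω₄ = -4.5000  →  vy = (0.04/4)·-4.5000 = -0.0450
−ω₁+ω₂−ω₃+ω₄ = -11.5000  →  ωz = (0.04/1.8000)·-11.5000 = -0.2556

(-0.0850, -0.0450, -0.2556)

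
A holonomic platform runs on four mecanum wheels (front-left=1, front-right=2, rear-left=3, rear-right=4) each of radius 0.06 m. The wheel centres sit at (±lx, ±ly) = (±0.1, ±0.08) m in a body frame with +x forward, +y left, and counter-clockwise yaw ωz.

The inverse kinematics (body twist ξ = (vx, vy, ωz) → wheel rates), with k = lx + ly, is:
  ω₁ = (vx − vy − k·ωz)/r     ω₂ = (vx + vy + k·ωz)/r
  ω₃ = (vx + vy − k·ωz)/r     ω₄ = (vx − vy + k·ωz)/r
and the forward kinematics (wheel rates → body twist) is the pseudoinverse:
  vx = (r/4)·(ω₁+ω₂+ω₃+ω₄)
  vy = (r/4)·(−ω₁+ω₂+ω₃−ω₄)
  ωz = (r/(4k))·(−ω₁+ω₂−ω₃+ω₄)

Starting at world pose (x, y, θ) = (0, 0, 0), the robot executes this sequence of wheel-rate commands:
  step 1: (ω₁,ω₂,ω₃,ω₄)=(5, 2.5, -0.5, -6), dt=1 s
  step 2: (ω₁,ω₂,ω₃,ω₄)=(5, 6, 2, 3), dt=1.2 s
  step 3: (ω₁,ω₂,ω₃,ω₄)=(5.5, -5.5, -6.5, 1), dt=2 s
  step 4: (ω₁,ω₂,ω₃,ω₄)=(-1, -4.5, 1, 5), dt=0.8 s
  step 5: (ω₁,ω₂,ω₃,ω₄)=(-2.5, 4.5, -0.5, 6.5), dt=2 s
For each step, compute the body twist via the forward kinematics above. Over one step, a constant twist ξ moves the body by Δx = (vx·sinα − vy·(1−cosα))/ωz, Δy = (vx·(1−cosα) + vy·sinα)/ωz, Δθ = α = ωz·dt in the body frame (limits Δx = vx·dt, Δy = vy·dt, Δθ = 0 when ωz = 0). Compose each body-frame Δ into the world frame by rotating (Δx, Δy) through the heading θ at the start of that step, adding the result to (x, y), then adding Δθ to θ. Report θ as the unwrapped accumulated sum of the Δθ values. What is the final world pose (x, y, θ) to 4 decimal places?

step 1: ξ=(vx,vy,ωz)=(0.0150, 0.0450, -0.6667), dt=1.0 → body Δ=(0.0284, 0.0369, -0.6667) → world pose (0.0284, 0.0369, -0.6667)
step 2: ξ=(vx,vy,ωz)=(0.2400, 0.0000, 0.1667), dt=1.2 → body Δ=(0.2861, 0.0287, 0.2000) → world pose (0.2709, -0.1174, -0.4667)
step 3: ξ=(vx,vy,ωz)=(-0.0825, -0.2775, -0.2917), dt=2.0 → body Δ=(-0.3131, -0.4773, -0.5833) → world pose (-0.2234, -0.4028, -1.0500)
step 4: ξ=(vx,vy,ωz)=(0.0075, -0.1125, 0.0417), dt=0.8 → body Δ=(0.0075, -0.0899, 0.0333) → world pose (-0.2977, -0.4540, -1.0167)
step 5: ξ=(vx,vy,ωz)=(0.1200, 0.0000, 1.1667), dt=2.0 → body Δ=(0.0744, 0.1739, 2.3333) → world pose (-0.1107, -0.4257, 1.3167)

(-0.1107, -0.4257, 1.3167)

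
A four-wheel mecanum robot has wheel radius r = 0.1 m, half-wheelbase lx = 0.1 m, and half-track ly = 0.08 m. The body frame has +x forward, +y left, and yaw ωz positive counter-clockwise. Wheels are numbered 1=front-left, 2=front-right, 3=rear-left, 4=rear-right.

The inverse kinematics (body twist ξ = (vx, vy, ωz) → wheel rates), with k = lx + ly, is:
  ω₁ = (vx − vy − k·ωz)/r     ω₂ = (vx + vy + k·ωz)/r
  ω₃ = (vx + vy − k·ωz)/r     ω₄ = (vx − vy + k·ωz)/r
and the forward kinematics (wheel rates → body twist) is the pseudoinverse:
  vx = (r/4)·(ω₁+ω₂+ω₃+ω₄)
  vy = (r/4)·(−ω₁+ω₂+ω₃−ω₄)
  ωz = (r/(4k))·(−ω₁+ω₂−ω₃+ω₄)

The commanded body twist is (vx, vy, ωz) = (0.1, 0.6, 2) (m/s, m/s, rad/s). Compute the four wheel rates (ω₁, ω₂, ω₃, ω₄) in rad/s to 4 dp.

k = lx + ly = 0.1 + 0.08 = 0.1800;  k·ωz = 0.1800·2 = 0.3600
ω₁ (FL) = (vx − vy − k·ωz)/r = -0.8600/0.1 = -8.6000
ω₂ (FR) = (vx + vy + k·ωz)/r = 1.0600/0.1 = 10.6000
ω₃ (RL) = (vx + vy − k·ωz)/r = 0.3400/0.1 = 3.4000
ω₄ (RR) = (vx − vy + k·ωz)/r = -0.1400/0.1 = -1.4000

(-8.6000, 10.6000, 3.4000, -1.4000)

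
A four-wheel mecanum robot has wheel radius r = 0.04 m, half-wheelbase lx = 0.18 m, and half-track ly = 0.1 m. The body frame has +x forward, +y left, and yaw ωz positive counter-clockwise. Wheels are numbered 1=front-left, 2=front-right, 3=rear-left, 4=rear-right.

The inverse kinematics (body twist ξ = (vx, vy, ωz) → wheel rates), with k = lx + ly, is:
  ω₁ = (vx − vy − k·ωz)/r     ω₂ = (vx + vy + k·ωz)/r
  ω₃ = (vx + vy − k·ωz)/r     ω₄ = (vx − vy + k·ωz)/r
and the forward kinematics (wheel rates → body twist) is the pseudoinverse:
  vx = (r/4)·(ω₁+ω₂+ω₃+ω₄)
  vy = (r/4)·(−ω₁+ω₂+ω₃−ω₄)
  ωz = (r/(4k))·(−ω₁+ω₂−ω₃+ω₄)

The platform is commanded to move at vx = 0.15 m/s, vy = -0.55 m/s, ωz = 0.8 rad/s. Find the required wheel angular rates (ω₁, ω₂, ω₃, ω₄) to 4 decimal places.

k = lx + ly = 0.18 + 0.1 = 0.2800;  k·ωz = 0.2800·0.8 = 0.2240
ω₁ (FL) = (vx − vy − k·ωz)/r = 0.4760/0.04 = 11.9000
ω₂ (FR) = (vx + vy + k·ωz)/r = -0.1760/0.04 = -4.4000
ω₃ (RL) = (vx + vy − k·ωz)/r = -0.6240/0.04 = -15.6000
ω₄ (RR) = (vx − vy + k·ωz)/r = 0.9240/0.04 = 23.1000

(11.9000, -4.4000, -15.6000, 23.1000)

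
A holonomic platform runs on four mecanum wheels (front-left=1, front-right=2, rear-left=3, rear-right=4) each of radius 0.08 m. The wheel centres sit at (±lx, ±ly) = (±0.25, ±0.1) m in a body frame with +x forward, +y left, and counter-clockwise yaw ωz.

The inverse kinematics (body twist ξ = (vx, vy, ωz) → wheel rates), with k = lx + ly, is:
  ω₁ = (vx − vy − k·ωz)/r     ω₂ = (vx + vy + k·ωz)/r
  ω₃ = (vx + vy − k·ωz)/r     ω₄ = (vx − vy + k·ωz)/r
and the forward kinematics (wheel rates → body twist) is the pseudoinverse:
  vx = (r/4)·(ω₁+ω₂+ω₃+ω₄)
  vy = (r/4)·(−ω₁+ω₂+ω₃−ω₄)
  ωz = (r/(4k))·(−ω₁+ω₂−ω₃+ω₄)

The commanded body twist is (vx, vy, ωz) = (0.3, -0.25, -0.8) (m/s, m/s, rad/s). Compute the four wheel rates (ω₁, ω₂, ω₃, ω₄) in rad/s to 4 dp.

k = lx + ly = 0.25 + 0.1 = 0.3500;  k·ωz = 0.3500·-0.8 = -0.2800
ω₁ (FL) = (vx − vy − k·ωz)/r = 0.8300/0.08 = 10.3750
ω₂ (FR) = (vx + vy + k·ωz)/r = -0.2300/0.08 = -2.8750
ω₃ (RL) = (vx + vy − k·ωz)/r = 0.3300/0.08 = 4.1250
ω₄ (RR) = (vx − vy + k·ωz)/r = 0.2700/0.08 = 3.3750

(10.3750, -2.8750, 4.1250, 3.3750)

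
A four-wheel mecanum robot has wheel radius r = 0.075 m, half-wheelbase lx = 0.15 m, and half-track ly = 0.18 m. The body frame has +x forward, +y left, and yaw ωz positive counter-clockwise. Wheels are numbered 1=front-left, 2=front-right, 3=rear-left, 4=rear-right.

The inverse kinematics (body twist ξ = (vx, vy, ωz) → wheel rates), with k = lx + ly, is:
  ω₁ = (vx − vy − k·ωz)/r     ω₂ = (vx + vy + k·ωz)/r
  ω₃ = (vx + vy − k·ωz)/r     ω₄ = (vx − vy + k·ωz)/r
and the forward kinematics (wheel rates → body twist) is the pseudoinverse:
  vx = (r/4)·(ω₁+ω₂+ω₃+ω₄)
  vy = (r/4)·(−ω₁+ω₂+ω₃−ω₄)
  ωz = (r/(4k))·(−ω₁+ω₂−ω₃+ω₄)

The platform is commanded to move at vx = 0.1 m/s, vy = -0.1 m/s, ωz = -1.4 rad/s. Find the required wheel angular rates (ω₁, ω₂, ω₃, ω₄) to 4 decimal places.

(8.8267, -6.1600, 6.1600, -3.4933)

k = lx + ly = 0.15 + 0.18 = 0.3300;  k·ωz = 0.3300·-1.4 = -0.4620
ω₁ (FL) = (vx − vy − k·ωz)/r = 0.6620/0.075 = 8.8267
ω₂ (FR) = (vx + vy + k·ωz)/r = -0.4620/0.075 = -6.1600
ω₃ (RL) = (vx + vy − k·ωz)/r = 0.4620/0.075 = 6.1600
ω₄ (RR) = (vx − vy + k·ωz)/r = -0.2620/0.075 = -3.4933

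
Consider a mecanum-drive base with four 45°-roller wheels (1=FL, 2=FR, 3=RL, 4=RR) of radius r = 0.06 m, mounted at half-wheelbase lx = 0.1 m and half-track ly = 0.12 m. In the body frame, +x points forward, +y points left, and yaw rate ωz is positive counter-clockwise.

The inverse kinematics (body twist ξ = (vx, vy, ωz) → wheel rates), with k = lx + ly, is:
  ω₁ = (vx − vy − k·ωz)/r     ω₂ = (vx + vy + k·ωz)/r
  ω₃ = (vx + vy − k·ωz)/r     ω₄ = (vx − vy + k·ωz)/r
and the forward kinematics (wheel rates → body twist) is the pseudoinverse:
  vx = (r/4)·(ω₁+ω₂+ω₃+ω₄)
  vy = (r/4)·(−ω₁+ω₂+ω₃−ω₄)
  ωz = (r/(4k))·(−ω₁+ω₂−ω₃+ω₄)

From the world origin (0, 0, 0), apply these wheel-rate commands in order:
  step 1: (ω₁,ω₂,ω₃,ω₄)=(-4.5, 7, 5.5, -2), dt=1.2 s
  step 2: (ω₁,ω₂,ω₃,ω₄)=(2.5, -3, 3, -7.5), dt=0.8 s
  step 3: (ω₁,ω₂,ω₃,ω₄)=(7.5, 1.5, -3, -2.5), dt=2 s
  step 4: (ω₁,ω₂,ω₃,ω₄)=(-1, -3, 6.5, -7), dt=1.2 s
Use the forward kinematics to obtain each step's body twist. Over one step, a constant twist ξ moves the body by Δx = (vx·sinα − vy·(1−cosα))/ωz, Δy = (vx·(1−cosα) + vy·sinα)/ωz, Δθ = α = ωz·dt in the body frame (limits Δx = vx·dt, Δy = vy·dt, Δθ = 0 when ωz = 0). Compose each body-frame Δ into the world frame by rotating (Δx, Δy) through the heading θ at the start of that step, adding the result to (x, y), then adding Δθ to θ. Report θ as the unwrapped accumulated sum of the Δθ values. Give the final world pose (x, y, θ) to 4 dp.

(0.1173, 0.2236, -2.5636)

step 1: ξ=(vx,vy,ωz)=(0.0900, 0.2850, 0.2727), dt=1.2 → body Δ=(0.0506, 0.3534, 0.3273) → world pose (0.0506, 0.3534, 0.3273)
step 2: ξ=(vx,vy,ωz)=(-0.0750, 0.0750, -1.0909), dt=0.8 → body Δ=(-0.0281, 0.0772, -0.8727) → world pose (-0.0008, 0.4175, -0.5455)
step 3: ξ=(vx,vy,ωz)=(0.0525, -0.0975, -0.3750), dt=2.0 → body Δ=(0.0257, -0.2148, -0.7500) → world pose (-0.0903, 0.2206, -1.2955)
step 4: ξ=(vx,vy,ωz)=(-0.0675, 0.1725, -1.0568), dt=1.2 → body Δ=(0.0536, 0.2006, -1.2682) → world pose (0.1173, 0.2236, -2.5636)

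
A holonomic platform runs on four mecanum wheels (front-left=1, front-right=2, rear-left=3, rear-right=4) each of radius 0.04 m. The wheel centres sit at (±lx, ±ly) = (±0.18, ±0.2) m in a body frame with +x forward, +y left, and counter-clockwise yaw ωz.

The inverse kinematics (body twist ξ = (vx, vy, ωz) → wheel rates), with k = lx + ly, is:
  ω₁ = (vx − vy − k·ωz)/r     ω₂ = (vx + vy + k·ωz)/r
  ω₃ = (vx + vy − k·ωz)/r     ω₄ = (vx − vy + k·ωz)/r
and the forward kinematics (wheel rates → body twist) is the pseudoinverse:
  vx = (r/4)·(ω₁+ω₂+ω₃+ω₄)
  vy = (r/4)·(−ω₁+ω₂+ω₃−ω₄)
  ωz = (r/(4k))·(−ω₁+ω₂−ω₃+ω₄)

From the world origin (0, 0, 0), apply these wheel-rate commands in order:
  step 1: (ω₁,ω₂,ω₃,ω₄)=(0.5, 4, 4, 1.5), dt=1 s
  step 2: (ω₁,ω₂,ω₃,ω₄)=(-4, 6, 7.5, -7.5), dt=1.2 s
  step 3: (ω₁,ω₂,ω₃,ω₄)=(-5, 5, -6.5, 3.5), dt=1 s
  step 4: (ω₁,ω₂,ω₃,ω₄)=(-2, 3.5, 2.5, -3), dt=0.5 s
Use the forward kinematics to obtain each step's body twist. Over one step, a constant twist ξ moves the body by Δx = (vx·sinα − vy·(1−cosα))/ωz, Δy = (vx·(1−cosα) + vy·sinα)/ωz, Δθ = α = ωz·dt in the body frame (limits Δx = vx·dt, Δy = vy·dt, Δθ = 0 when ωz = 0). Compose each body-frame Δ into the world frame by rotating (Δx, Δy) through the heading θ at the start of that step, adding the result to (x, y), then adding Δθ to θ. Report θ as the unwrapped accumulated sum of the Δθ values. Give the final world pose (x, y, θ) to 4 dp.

step 1: ξ=(vx,vy,ωz)=(0.1000, 0.0600, 0.0263), dt=1.0 → body Δ=(0.0992, 0.0613, 0.0263) → world pose (0.0992, 0.0613, 0.0263)
step 2: ξ=(vx,vy,ωz)=(0.0200, 0.2500, -0.1316), dt=1.2 → body Δ=(0.0475, 0.2969, -0.1579) → world pose (0.1389, 0.3593, -0.1316)
step 3: ξ=(vx,vy,ωz)=(-0.0300, 0.0000, 0.5263), dt=1.0 → body Δ=(-0.0286, -0.0077, 0.5263) → world pose (0.1095, 0.3554, 0.3947)
step 4: ξ=(vx,vy,ωz)=(0.0100, 0.1100, 0.0000), dt=0.5 → body Δ=(0.0050, 0.0550, 0.0000) → world pose (0.0930, 0.4081, 0.3947)

(0.0930, 0.4081, 0.3947)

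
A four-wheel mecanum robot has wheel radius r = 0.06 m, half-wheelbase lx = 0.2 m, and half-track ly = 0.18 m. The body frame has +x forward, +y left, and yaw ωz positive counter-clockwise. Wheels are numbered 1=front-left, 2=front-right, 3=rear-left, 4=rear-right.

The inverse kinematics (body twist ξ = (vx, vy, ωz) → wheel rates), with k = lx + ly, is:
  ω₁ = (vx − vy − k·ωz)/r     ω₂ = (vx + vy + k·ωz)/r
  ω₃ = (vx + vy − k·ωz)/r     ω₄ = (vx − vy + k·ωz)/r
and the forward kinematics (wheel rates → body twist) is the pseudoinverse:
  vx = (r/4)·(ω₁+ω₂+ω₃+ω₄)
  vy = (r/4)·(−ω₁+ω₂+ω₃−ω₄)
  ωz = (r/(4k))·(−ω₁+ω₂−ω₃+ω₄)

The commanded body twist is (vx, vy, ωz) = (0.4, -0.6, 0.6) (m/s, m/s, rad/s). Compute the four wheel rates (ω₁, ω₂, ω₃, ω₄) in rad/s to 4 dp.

k = lx + ly = 0.2 + 0.18 = 0.3800;  k·ωz = 0.3800·0.6 = 0.2280
ω₁ (FL) = (vx − vy − k·ωz)/r = 0.7720/0.06 = 12.8667
ω₂ (FR) = (vx + vy + k·ωz)/r = 0.0280/0.06 = 0.4667
ω₃ (RL) = (vx + vy − k·ωz)/r = -0.4280/0.06 = -7.1333
ω₄ (RR) = (vx − vy + k·ωz)/r = 1.2280/0.06 = 20.4667

(12.8667, 0.4667, -7.1333, 20.4667)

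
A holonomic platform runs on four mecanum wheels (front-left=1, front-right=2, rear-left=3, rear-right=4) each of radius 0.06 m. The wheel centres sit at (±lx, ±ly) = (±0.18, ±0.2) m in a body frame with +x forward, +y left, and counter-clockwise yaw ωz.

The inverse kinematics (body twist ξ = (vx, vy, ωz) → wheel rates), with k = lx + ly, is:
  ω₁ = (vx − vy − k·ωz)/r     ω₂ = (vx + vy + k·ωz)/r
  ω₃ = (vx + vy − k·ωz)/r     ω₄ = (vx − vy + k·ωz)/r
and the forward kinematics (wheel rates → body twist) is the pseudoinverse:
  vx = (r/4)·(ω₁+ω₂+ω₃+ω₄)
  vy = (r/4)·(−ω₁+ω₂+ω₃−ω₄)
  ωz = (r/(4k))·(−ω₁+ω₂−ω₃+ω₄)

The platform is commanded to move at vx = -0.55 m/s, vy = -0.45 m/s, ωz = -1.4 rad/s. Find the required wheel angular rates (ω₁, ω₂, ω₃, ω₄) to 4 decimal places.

k = lx + ly = 0.18 + 0.2 = 0.3800;  k·ωz = 0.3800·-1.4 = -0.5320
ω₁ (FL) = (vx − vy − k·ωz)/r = 0.4320/0.06 = 7.2000
ω₂ (FR) = (vx + vy + k·ωz)/r = -1.5320/0.06 = -25.5333
ω₃ (RL) = (vx + vy − k·ωz)/r = -0.4680/0.06 = -7.8000
ω₄ (RR) = (vx − vy + k·ωz)/r = -0.6320/0.06 = -10.5333

(7.2000, -25.5333, -7.8000, -10.5333)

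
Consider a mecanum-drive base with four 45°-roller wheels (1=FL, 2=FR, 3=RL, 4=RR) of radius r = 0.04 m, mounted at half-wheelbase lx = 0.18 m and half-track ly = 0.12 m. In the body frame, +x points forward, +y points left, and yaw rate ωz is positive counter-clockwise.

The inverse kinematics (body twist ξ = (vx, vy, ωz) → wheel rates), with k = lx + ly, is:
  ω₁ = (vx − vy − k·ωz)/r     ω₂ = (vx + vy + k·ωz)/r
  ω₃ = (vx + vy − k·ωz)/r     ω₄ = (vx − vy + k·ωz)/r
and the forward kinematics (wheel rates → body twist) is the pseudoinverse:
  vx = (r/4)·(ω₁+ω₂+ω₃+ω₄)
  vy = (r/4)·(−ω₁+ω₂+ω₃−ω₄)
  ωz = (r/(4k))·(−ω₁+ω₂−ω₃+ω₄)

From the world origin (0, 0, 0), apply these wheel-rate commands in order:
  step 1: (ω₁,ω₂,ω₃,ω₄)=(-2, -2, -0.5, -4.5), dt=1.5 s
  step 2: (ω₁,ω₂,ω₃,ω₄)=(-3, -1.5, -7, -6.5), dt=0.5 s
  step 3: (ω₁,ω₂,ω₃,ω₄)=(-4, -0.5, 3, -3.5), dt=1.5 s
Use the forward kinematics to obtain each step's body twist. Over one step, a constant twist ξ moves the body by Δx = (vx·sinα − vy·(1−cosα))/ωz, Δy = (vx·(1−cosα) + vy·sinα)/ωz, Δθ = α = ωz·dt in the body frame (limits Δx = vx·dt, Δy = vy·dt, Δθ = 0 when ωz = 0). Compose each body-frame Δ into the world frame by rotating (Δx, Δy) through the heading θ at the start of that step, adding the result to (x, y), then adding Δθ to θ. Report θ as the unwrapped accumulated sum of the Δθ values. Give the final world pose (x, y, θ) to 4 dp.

(-0.2526, 0.2578, -0.3167)

step 1: ξ=(vx,vy,ωz)=(-0.0900, 0.0400, -0.1333), dt=1.5 → body Δ=(-0.1281, 0.0731, -0.2000) → world pose (-0.1281, 0.0731, -0.2000)
step 2: ξ=(vx,vy,ωz)=(-0.1800, 0.0100, 0.0667), dt=0.5 → body Δ=(-0.0901, 0.0035, 0.0333) → world pose (-0.2157, 0.0944, -0.1667)
step 3: ξ=(vx,vy,ωz)=(-0.0500, 0.1000, -0.1000), dt=1.5 → body Δ=(-0.0635, 0.1551, -0.1500) → world pose (-0.2526, 0.2578, -0.3167)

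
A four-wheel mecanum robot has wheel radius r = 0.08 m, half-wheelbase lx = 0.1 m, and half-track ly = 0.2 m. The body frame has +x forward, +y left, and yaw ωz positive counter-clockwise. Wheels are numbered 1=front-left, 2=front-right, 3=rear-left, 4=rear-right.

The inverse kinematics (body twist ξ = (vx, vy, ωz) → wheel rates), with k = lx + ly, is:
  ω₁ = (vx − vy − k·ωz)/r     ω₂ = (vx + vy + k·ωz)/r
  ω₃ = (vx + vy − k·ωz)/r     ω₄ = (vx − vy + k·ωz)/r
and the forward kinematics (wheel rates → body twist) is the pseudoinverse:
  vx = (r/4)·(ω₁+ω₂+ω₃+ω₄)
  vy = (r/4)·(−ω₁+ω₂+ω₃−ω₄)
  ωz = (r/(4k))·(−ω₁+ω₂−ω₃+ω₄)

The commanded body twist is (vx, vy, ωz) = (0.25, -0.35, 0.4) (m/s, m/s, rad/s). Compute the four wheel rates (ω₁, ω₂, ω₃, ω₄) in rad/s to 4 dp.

(6.0000, 0.2500, -2.7500, 9.0000)

k = lx + ly = 0.1 + 0.2 = 0.3000;  k·ωz = 0.3000·0.4 = 0.1200
ω₁ (FL) = (vx − vy − k·ωz)/r = 0.4800/0.08 = 6.0000
ω₂ (FR) = (vx + vy + k·ωz)/r = 0.0200/0.08 = 0.2500
ω₃ (RL) = (vx + vy − k·ωz)/r = -0.2200/0.08 = -2.7500
ω₄ (RR) = (vx − vy + k·ωz)/r = 0.7200/0.08 = 9.0000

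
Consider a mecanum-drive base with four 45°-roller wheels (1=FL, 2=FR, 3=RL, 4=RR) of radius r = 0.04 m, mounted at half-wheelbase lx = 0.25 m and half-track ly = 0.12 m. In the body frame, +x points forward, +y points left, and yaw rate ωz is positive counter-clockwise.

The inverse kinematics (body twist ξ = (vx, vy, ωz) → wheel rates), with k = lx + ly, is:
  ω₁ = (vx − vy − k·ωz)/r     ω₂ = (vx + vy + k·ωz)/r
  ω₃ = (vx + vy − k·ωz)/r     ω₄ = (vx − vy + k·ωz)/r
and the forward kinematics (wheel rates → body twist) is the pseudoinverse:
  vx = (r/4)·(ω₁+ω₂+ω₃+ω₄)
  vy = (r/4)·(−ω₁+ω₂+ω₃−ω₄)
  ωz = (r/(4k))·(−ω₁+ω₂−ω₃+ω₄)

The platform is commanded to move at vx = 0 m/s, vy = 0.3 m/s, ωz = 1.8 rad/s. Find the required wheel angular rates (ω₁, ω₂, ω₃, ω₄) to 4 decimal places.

(-24.1500, 24.1500, -9.1500, 9.1500)

k = lx + ly = 0.25 + 0.12 = 0.3700;  k·ωz = 0.3700·1.8 = 0.6660
ω₁ (FL) = (vx − vy − k·ωz)/r = -0.9660/0.04 = -24.1500
ω₂ (FR) = (vx + vy + k·ωz)/r = 0.9660/0.04 = 24.1500
ω₃ (RL) = (vx + vy − k·ωz)/r = -0.3660/0.04 = -9.1500
ω₄ (RR) = (vx − vy + k·ωz)/r = 0.3660/0.04 = 9.1500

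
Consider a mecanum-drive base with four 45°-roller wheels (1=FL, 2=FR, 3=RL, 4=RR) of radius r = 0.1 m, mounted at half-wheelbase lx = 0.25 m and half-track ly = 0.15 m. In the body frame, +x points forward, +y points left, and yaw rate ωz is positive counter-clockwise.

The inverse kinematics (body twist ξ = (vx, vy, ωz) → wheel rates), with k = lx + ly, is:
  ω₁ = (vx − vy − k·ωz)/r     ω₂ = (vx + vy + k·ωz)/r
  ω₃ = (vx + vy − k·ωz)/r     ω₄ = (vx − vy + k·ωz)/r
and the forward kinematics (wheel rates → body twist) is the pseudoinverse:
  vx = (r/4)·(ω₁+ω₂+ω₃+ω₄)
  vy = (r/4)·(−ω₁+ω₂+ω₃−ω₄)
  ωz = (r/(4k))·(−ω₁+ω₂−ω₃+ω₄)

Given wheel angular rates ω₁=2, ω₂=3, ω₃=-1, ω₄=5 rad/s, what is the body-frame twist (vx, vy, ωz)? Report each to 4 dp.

(0.2250, -0.1250, 0.4375)

k = lx + ly = 0.25 + 0.15 = 0.4000
ω₁+ω₂+ω₃+ω₄ = 9.0000  →  vx = (0.1/4)·9.0000 = 0.2250
−ω₁+ω₂+ω₃−ω₄ = -5.0000  →  vy = (0.1/4)·-5.0000 = -0.1250
−ω₁+ω₂−ω₃+ω₄ = 7.0000  →  ωz = (0.1/1.6000)·7.0000 = 0.4375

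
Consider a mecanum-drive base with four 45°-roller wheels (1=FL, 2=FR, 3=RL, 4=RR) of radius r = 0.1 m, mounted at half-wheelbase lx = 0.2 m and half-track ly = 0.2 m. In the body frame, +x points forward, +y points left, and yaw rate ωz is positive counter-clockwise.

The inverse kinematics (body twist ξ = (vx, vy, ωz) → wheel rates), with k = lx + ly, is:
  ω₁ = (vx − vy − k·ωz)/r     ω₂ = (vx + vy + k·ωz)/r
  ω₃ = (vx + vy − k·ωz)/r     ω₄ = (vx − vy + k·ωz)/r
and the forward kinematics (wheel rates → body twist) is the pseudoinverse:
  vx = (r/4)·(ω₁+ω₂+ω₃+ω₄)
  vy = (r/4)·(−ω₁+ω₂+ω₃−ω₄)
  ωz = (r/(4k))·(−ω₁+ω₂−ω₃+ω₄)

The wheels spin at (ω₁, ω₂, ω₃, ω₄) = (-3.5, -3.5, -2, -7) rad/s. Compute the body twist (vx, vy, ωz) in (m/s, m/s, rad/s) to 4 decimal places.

(-0.4000, 0.1250, -0.3125)

k = lx + ly = 0.2 + 0.2 = 0.4000
ω₁+ω₂+ω₃+ω₄ = -16.0000  →  vx = (0.1/4)·-16.0000 = -0.4000
−ω₁+ω₂+ω₃−ω₄ = 5.0000  →  vy = (0.1/4)·5.0000 = 0.1250
−ω₁+ω₂−ω₃+ω₄ = -5.0000  →  ωz = (0.1/1.6000)·-5.0000 = -0.3125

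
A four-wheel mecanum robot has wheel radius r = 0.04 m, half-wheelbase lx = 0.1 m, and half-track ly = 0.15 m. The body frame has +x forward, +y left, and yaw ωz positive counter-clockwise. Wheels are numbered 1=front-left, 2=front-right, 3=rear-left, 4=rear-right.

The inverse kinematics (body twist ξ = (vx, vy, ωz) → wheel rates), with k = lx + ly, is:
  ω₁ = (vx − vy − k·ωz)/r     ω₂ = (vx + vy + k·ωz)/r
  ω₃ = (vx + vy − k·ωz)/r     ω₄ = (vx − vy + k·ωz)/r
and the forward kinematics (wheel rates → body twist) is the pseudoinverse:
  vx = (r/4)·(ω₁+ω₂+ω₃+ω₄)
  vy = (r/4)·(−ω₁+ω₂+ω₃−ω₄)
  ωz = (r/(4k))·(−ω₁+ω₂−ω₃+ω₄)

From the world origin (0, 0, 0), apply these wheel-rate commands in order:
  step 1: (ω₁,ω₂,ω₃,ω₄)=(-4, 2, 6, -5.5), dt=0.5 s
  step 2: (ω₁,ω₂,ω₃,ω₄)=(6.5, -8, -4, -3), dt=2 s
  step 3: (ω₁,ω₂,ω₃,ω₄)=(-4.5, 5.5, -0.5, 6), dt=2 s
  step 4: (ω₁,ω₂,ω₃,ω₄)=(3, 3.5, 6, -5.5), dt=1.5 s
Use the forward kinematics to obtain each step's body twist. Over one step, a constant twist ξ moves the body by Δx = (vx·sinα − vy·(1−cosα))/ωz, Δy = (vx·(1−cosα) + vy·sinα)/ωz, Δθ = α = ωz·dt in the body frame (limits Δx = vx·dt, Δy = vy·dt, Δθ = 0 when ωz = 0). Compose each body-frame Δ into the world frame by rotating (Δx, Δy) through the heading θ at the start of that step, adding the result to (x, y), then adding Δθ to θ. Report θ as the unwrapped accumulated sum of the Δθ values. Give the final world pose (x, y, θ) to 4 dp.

(-0.0369, 0.0985, -0.5300)

step 1: ξ=(vx,vy,ωz)=(-0.0150, 0.1750, -0.2200), dt=0.5 → body Δ=(-0.0027, 0.0877, -0.1100) → world pose (-0.0027, 0.0877, -0.1100)
step 2: ξ=(vx,vy,ωz)=(-0.0850, -0.1550, -0.5400), dt=2.0 → body Δ=(-0.2906, -0.1699, -1.0800) → world pose (-0.3102, -0.0493, -1.1900)
step 3: ξ=(vx,vy,ωz)=(0.0650, 0.0350, 0.6600), dt=2.0 → body Δ=(0.0555, 0.1254, 1.3200) → world pose (-0.1731, -0.0542, 0.1300)
step 4: ξ=(vx,vy,ωz)=(0.0700, 0.1200, -0.4400), dt=1.5 → body Δ=(0.1548, 0.1338, -0.6600) → world pose (-0.0369, 0.0985, -0.5300)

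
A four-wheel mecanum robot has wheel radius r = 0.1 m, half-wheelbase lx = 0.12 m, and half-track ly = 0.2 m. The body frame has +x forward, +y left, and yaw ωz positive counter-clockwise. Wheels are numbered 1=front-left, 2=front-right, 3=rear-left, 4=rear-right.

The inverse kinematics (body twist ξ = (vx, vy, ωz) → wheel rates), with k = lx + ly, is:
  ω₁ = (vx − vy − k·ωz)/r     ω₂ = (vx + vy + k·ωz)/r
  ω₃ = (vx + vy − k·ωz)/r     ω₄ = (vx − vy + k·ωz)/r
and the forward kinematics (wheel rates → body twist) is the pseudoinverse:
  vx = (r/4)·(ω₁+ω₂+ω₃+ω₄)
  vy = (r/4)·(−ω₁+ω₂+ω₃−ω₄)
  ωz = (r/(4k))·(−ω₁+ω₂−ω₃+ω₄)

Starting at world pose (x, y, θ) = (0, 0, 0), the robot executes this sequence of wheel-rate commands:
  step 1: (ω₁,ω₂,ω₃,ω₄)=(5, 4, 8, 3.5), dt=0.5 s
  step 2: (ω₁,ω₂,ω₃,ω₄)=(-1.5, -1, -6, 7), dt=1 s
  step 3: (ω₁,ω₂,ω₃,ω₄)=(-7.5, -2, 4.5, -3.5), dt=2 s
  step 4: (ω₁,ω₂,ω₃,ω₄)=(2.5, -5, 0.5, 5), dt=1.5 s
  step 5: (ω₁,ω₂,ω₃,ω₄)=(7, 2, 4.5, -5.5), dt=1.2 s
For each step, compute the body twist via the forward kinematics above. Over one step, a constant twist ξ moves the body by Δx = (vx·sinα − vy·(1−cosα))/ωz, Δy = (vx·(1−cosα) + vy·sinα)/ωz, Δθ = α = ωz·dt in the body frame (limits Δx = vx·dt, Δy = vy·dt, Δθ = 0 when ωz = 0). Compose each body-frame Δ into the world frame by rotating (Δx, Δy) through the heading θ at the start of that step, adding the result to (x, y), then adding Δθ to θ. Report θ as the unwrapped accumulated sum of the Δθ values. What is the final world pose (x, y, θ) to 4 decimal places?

(0.0647, -0.4094, -1.3086)

step 1: ξ=(vx,vy,ωz)=(0.5125, 0.0875, -0.4297), dt=0.5 → body Δ=(0.2590, 0.0160, -0.2148) → world pose (0.2590, 0.0160, -0.2148)
step 2: ξ=(vx,vy,ωz)=(-0.0375, -0.3125, 1.0547), dt=1.0 → body Δ=(0.1191, -0.2757, 1.0547) → world pose (0.3166, -0.2788, 0.8398)
step 3: ξ=(vx,vy,ωz)=(-0.2125, 0.3375, -0.1953), dt=2.0 → body Δ=(-0.2841, 0.7399, -0.3906) → world pose (-0.4240, 0.0036, 0.4492)
step 4: ξ=(vx,vy,ωz)=(0.0750, -0.3000, -0.2344), dt=1.5 → body Δ=(0.0319, -0.4604, -0.3516) → world pose (-0.1953, -0.3972, 0.0977)
step 5: ξ=(vx,vy,ωz)=(0.2000, 0.1250, -1.1719), dt=1.2 → body Δ=(0.2576, -0.0375, -1.4062) → world pose (0.0647, -0.4094, -1.3086)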